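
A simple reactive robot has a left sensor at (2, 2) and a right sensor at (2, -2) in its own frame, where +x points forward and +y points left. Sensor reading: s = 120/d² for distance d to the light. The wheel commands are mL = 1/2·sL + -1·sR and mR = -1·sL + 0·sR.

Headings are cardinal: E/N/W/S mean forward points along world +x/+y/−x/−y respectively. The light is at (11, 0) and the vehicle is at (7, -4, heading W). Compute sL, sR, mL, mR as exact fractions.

left sensor world pos  = (5, -6); dL² = 72
right sensor world pos = (5, -2); dR² = 40
sL = 120/72 = 5/3
sR = 120/40 = 3
mL = 1/2·sL + -1·sR = -13/6
mR = -1·sL + 0·sR = -5/3

5/3 3 -13/6 -5/3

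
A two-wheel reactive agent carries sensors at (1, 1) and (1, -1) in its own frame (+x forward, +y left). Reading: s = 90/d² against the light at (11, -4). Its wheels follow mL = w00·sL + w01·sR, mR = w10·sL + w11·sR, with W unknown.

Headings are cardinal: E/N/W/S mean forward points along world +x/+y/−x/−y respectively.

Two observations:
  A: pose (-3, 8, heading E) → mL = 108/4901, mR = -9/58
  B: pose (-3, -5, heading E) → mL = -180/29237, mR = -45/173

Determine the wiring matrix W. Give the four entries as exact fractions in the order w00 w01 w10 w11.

-1/2 1/2 0 -1/2

obs A: pose=(-3,8,E) → sL=45/169, sR=9/29, mL=108/4901, mR=-9/58
obs B: pose=(-3,-5,E) → sL=90/169, sR=90/173, mL=-180/29237, mR=-45/173
sensor matrix S = [[45/169, 9/29], [90/169, 90/173]]; det S = -22680/847873
solve [mL_A; mL_B] = S·[w00; w01] and [mR_A; mR_B] = S·[w10; w11]:
  w00 = -1/2, w01 = 1/2, w10 = 0, w11 = -1/2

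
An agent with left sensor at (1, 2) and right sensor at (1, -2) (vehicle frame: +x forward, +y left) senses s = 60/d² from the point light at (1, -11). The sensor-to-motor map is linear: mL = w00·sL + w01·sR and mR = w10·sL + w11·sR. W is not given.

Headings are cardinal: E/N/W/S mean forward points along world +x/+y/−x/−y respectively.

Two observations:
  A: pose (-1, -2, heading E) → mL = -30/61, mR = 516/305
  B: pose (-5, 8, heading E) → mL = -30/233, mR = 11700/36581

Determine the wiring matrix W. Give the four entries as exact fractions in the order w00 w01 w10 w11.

-1 0 1 1

obs A: pose=(-1,-2,E) → sL=30/61, sR=6/5, mL=-30/61, mR=516/305
obs B: pose=(-5,8,E) → sL=30/233, sR=30/157, mL=-30/233, mR=11700/36581
sensor matrix S = [[30/61, 6/5], [30/233, 30/157]]; det S = -135072/2231441
solve [mL_A; mL_B] = S·[w00; w01] and [mR_A; mR_B] = S·[w10; w11]:
  w00 = -1, w01 = 0, w10 = 1, w11 = 1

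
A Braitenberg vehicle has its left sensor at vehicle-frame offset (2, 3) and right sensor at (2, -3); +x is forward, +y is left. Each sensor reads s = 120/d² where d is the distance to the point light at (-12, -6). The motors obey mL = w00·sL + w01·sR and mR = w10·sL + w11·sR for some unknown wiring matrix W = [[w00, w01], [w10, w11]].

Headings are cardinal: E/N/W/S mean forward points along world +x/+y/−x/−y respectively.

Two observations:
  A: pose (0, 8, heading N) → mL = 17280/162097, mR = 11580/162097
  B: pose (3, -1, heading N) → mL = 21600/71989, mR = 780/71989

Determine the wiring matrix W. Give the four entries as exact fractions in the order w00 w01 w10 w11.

obs A: pose=(0,8,N) → sL=120/337, sR=120/481, mL=17280/162097, mR=11580/162097
obs B: pose=(3,-1,N) → sL=120/193, sR=120/373, mL=21600/71989, mR=780/71989
sensor matrix S = [[120/337, 120/481], [120/193, 120/373]]; det S = -473299200/11669200933
solve [mL_A; mL_B] = S·[w00; w01] and [mR_A; mR_B] = S·[w10; w11]:
  w00 = 1, w01 = -1, w10 = -1/2, w11 = 1

1 -1 -1/2 1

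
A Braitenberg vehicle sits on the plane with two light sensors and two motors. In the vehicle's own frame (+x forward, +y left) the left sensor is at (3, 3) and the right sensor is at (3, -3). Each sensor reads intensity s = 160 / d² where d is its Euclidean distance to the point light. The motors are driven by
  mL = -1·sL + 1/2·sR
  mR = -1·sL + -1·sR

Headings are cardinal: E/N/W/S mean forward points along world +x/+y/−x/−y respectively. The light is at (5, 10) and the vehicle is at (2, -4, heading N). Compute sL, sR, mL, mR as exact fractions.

left sensor world pos  = (-1, -1); dL² = 157
right sensor world pos = (5, -1); dR² = 121
sL = 160/157 = 160/157
sR = 160/121 = 160/121
mL = -1·sL + 1/2·sR = -6800/18997
mR = -1·sL + -1·sR = -44480/18997

160/157 160/121 -6800/18997 -44480/18997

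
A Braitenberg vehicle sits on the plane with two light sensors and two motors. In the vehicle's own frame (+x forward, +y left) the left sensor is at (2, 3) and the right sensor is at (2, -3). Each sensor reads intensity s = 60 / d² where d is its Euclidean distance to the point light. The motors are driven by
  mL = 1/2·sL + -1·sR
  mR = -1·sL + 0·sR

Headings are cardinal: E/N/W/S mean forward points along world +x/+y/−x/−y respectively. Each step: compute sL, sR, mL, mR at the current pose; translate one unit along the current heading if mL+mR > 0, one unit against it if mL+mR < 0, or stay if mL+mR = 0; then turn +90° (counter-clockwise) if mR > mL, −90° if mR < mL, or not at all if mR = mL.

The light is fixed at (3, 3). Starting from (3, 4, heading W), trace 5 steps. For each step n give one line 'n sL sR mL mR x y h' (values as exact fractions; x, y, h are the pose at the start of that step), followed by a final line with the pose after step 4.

0 15/2 3 3/4 -15/2 3 4 W
1 60/13 12/5 -6/65 -60/13 4 4 N
2 10/3 10/3 -5/3 -10/3 4 3 E
3 60/13 60/13 -30/13 -60/13 3 3 S
4 15/2 3 3/4 -15/2 3 4 W
final 4 4 N

n=0: pose=(3,4,W); sL=15/2, sR=3; mL=3/4, mR=-15/2; mL+mR=-27/4 → advance -1; mR−mL=-33/4 → turn -1·90°
n=1: pose=(4,4,N); sL=60/13, sR=12/5; mL=-6/65, mR=-60/13; mL+mR=-306/65 → advance -1; mR−mL=-294/65 → turn -1·90°
n=2: pose=(4,3,E); sL=10/3, sR=10/3; mL=-5/3, mR=-10/3; mL+mR=-5 → advance -1; mR−mL=-5/3 → turn -1·90°
n=3: pose=(3,3,S); sL=60/13, sR=60/13; mL=-30/13, mR=-60/13; mL+mR=-90/13 → advance -1; mR−mL=-30/13 → turn -1·90°
n=4: pose=(3,4,W); sL=15/2, sR=3; mL=3/4, mR=-15/2; mL+mR=-27/4 → advance -1; mR−mL=-33/4 → turn -1·90°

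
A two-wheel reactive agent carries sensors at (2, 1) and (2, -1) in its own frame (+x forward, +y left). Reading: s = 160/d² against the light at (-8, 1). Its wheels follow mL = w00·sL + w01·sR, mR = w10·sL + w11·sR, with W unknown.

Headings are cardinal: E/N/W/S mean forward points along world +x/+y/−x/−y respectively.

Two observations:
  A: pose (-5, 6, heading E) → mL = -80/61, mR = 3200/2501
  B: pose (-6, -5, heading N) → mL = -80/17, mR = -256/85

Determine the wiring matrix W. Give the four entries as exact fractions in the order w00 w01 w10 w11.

-1/2 0 -1 1

obs A: pose=(-5,6,E) → sL=160/61, sR=160/41, mL=-80/61, mR=3200/2501
obs B: pose=(-6,-5,N) → sL=160/17, sR=32/5, mL=-80/17, mR=-256/85
sensor matrix S = [[160/61, 160/41], [160/17, 32/5]]; det S = -847872/42517
solve [mL_A; mL_B] = S·[w00; w01] and [mR_A; mR_B] = S·[w10; w11]:
  w00 = -1/2, w01 = 0, w10 = -1, w11 = 1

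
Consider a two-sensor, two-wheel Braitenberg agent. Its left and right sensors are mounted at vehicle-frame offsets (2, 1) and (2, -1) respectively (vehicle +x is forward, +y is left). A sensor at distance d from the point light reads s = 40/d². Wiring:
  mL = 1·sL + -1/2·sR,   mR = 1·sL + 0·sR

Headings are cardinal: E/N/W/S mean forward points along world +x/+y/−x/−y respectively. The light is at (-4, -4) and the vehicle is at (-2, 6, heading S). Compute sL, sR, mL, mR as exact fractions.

left sensor world pos  = (-1, 4); dL² = 73
right sensor world pos = (-3, 4); dR² = 65
sL = 40/73 = 40/73
sR = 40/65 = 8/13
mL = 1·sL + -1/2·sR = 228/949
mR = 1·sL + 0·sR = 40/73

40/73 8/13 228/949 40/73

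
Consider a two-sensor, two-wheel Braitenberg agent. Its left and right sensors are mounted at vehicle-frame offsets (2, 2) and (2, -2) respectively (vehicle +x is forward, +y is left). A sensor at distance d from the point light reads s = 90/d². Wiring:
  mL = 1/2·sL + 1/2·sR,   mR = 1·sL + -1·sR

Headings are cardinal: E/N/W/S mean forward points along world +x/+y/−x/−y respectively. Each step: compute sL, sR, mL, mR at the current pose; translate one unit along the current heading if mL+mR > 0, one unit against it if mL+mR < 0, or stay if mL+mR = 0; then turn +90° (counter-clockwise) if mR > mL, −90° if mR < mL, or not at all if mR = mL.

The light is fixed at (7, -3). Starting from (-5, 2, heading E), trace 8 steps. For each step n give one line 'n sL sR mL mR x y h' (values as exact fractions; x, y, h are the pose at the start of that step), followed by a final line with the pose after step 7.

0 90/149 90/109 11610/16241 -3600/16241 -5 2 E
1 1 45/89 67/89 44/89 -4 2 S
2 90/173 18/41 3402/7093 576/7093 -4 1 W
3 45/116 45/68 1035/1972 -135/493 -5 1 N
4 90/149 90/109 11610/16241 -3600/16241 -5 2 E
5 1 45/89 67/89 44/89 -4 2 S
6 90/173 18/41 3402/7093 576/7093 -4 1 W
7 45/116 45/68 1035/1972 -135/493 -5 1 N
final -5 2 E

n=0: pose=(-5,2,E); sL=90/149, sR=90/109; mL=11610/16241, mR=-3600/16241; mL+mR=8010/16241 → advance +1; mR−mL=-15210/16241 → turn -1·90°
n=1: pose=(-4,2,S); sL=1, sR=45/89; mL=67/89, mR=44/89; mL+mR=111/89 → advance +1; mR−mL=-23/89 → turn -1·90°
n=2: pose=(-4,1,W); sL=90/173, sR=18/41; mL=3402/7093, mR=576/7093; mL+mR=3978/7093 → advance +1; mR−mL=-2826/7093 → turn -1·90°
n=3: pose=(-5,1,N); sL=45/116, sR=45/68; mL=1035/1972, mR=-135/493; mL+mR=495/1972 → advance +1; mR−mL=-1575/1972 → turn -1·90°
n=4: pose=(-5,2,E); sL=90/149, sR=90/109; mL=11610/16241, mR=-3600/16241; mL+mR=8010/16241 → advance +1; mR−mL=-15210/16241 → turn -1·90°
n=5: pose=(-4,2,S); sL=1, sR=45/89; mL=67/89, mR=44/89; mL+mR=111/89 → advance +1; mR−mL=-23/89 → turn -1·90°
n=6: pose=(-4,1,W); sL=90/173, sR=18/41; mL=3402/7093, mR=576/7093; mL+mR=3978/7093 → advance +1; mR−mL=-2826/7093 → turn -1·90°
n=7: pose=(-5,1,N); sL=45/116, sR=45/68; mL=1035/1972, mR=-135/493; mL+mR=495/1972 → advance +1; mR−mL=-1575/1972 → turn -1·90°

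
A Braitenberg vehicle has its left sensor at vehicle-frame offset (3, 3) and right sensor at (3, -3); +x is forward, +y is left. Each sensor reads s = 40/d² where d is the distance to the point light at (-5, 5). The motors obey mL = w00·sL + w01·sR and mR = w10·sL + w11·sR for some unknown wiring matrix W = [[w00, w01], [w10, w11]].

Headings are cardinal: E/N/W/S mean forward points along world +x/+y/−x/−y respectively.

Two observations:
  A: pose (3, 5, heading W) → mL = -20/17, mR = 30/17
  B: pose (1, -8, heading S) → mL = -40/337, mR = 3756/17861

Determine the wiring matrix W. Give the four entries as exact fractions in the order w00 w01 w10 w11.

obs A: pose=(3,5,W) → sL=20/17, sR=20/17, mL=-20/17, mR=30/17
obs B: pose=(1,-8,S) → sL=40/337, sR=8/53, mL=-40/337, mR=3756/17861
sensor matrix S = [[20/17, 20/17], [40/337, 8/53]]; det S = 11520/303637
solve [mL_A; mL_B] = S·[w00; w01] and [mR_A; mR_B] = S·[w10; w11]:
  w00 = -1, w01 = 0, w10 = 1/2, w11 = 1

-1 0 1/2 1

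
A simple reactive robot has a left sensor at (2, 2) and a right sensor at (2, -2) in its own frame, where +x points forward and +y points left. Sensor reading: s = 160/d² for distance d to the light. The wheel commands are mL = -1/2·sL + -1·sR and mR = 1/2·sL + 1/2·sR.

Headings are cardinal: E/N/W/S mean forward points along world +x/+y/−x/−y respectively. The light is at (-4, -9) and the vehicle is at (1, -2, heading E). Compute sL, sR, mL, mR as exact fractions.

16/13 80/37 -1336/481 816/481

left sensor world pos  = (3, 0); dL² = 130
right sensor world pos = (3, -4); dR² = 74
sL = 160/130 = 16/13
sR = 160/74 = 80/37
mL = -1/2·sL + -1·sR = -1336/481
mR = 1/2·sL + 1/2·sR = 816/481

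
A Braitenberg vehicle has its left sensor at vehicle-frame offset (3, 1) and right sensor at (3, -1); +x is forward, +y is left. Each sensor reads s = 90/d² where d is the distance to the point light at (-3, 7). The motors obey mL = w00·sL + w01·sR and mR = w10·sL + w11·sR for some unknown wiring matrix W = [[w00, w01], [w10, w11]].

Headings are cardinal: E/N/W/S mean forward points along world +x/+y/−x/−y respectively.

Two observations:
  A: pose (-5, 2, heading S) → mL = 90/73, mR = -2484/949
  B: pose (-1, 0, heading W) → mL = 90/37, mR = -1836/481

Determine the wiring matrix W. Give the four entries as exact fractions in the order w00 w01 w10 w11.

0 1 -1 -1

obs A: pose=(-5,2,S) → sL=18/13, sR=90/73, mL=90/73, mR=-2484/949
obs B: pose=(-1,0,W) → sL=18/13, sR=90/37, mL=90/37, mR=-1836/481
sensor matrix S = [[18/13, 90/73], [18/13, 90/37]]; det S = 58320/35113
solve [mL_A; mL_B] = S·[w00; w01] and [mR_A; mR_B] = S·[w10; w11]:
  w00 = 0, w01 = 1, w10 = -1, w11 = -1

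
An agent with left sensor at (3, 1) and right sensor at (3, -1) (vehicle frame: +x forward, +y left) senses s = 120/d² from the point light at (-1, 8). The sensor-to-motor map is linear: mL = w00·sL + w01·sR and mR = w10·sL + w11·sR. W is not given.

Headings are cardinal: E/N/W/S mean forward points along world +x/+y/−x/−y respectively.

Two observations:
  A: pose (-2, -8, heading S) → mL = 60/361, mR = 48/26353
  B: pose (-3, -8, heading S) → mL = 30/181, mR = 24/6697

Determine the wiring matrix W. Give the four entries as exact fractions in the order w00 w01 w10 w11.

obs A: pose=(-2,-8,S) → sL=120/361, sR=24/73, mL=60/361, mR=48/26353
obs B: pose=(-3,-8,S) → sL=60/181, sR=12/37, mL=30/181, mR=24/6697
sensor matrix S = [[120/361, 24/73], [60/181, 12/37]]; det S = -207360/176486041
solve [mL_A; mL_B] = S·[w00; w01] and [mR_A; mR_B] = S·[w10; w11]:
  w00 = 1/2, w01 = 0, w10 = 1/2, w11 = -1/2

1/2 0 1/2 -1/2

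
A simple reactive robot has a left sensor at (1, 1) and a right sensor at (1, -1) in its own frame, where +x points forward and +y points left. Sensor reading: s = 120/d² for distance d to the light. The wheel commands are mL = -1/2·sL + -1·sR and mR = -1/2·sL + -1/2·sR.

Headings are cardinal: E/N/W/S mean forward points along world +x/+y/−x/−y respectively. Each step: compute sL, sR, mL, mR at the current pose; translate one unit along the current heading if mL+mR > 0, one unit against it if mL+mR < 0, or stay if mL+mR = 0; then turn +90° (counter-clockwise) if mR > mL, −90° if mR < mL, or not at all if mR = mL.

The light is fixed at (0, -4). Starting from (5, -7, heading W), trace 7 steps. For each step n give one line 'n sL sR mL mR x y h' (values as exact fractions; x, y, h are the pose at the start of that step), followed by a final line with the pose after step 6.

0 15/4 6 -63/8 -39/8 5 -7 W
1 24/13 120/41 -2052/533 -1272/533 6 -7 S
2 12/5 60/29 -474/145 -324/145 6 -6 E
3 120/17 120/37 -4260/629 -3240/629 5 -6 N
4 15/4 6 -63/8 -39/8 5 -7 W
5 24/13 120/41 -2052/533 -1272/533 6 -7 S
6 12/5 60/29 -474/145 -324/145 6 -6 E
final 5 -6 N

n=0: pose=(5,-7,W); sL=15/4, sR=6; mL=-63/8, mR=-39/8; mL+mR=-51/4 → advance -1; mR−mL=3 → turn +1·90°
n=1: pose=(6,-7,S); sL=24/13, sR=120/41; mL=-2052/533, mR=-1272/533; mL+mR=-3324/533 → advance -1; mR−mL=60/41 → turn +1·90°
n=2: pose=(6,-6,E); sL=12/5, sR=60/29; mL=-474/145, mR=-324/145; mL+mR=-798/145 → advance -1; mR−mL=30/29 → turn +1·90°
n=3: pose=(5,-6,N); sL=120/17, sR=120/37; mL=-4260/629, mR=-3240/629; mL+mR=-7500/629 → advance -1; mR−mL=60/37 → turn +1·90°
n=4: pose=(5,-7,W); sL=15/4, sR=6; mL=-63/8, mR=-39/8; mL+mR=-51/4 → advance -1; mR−mL=3 → turn +1·90°
n=5: pose=(6,-7,S); sL=24/13, sR=120/41; mL=-2052/533, mR=-1272/533; mL+mR=-3324/533 → advance -1; mR−mL=60/41 → turn +1·90°
n=6: pose=(6,-6,E); sL=12/5, sR=60/29; mL=-474/145, mR=-324/145; mL+mR=-798/145 → advance -1; mR−mL=30/29 → turn +1·90°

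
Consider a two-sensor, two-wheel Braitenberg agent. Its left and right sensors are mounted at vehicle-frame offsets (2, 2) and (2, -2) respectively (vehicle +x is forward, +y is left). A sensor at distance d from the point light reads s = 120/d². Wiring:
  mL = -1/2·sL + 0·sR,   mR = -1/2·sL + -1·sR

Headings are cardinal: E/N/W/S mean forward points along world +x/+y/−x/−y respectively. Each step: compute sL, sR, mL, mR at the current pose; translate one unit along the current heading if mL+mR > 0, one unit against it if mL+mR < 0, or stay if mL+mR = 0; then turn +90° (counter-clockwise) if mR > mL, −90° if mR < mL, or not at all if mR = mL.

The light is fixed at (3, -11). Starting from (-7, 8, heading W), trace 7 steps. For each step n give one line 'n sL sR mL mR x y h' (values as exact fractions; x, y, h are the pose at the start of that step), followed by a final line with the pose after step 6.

0 120/433 8/39 -60/433 -5804/16887 -7 8 W
1 60/281 12/49 -30/281 -4842/13769 -6 8 N
2 120/449 24/61 -60/449 -14436/27389 -6 7 E
3 3/8 3/10 -3/16 -39/80 -7 7 S
4 120/433 8/39 -60/433 -5804/16887 -7 8 W
5 60/281 12/49 -30/281 -4842/13769 -6 8 N
6 120/449 24/61 -60/449 -14436/27389 -6 7 E
final -7 7 S

n=0: pose=(-7,8,W); sL=120/433, sR=8/39; mL=-60/433, mR=-5804/16887; mL+mR=-8144/16887 → advance -1; mR−mL=-8/39 → turn -1·90°
n=1: pose=(-6,8,N); sL=60/281, sR=12/49; mL=-30/281, mR=-4842/13769; mL+mR=-6312/13769 → advance -1; mR−mL=-12/49 → turn -1·90°
n=2: pose=(-6,7,E); sL=120/449, sR=24/61; mL=-60/449, mR=-14436/27389; mL+mR=-18096/27389 → advance -1; mR−mL=-24/61 → turn -1·90°
n=3: pose=(-7,7,S); sL=3/8, sR=3/10; mL=-3/16, mR=-39/80; mL+mR=-27/40 → advance -1; mR−mL=-3/10 → turn -1·90°
n=4: pose=(-7,8,W); sL=120/433, sR=8/39; mL=-60/433, mR=-5804/16887; mL+mR=-8144/16887 → advance -1; mR−mL=-8/39 → turn -1·90°
n=5: pose=(-6,8,N); sL=60/281, sR=12/49; mL=-30/281, mR=-4842/13769; mL+mR=-6312/13769 → advance -1; mR−mL=-12/49 → turn -1·90°
n=6: pose=(-6,7,E); sL=120/449, sR=24/61; mL=-60/449, mR=-14436/27389; mL+mR=-18096/27389 → advance -1; mR−mL=-24/61 → turn -1·90°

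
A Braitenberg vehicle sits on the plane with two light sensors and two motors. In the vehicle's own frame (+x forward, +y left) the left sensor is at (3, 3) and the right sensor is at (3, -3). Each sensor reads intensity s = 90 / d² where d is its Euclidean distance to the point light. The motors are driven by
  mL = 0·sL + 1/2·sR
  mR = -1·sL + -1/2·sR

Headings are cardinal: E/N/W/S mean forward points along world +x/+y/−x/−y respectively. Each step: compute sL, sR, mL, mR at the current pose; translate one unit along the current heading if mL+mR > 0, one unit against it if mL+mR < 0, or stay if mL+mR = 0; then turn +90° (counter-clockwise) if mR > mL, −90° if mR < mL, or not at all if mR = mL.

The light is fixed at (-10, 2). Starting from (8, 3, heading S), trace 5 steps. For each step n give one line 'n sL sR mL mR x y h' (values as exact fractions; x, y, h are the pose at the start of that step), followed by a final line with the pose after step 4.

0 18/89 90/229 45/229 -8127/20381 8 3 S
1 45/113 9/25 9/50 -3267/5650 8 4 W
2 90/281 90/509 45/509 -58455/143029 9 4 N
3 9/50 45/244 45/488 -3321/12200 9 3 E
4 18/89 90/229 45/229 -8127/20381 8 3 S
final 8 4 W

n=0: pose=(8,3,S); sL=18/89, sR=90/229; mL=45/229, mR=-8127/20381; mL+mR=-18/89 → advance -1; mR−mL=-12132/20381 → turn -1·90°
n=1: pose=(8,4,W); sL=45/113, sR=9/25; mL=9/50, mR=-3267/5650; mL+mR=-45/113 → advance -1; mR−mL=-2142/2825 → turn -1·90°
n=2: pose=(9,4,N); sL=90/281, sR=90/509; mL=45/509, mR=-58455/143029; mL+mR=-90/281 → advance -1; mR−mL=-71100/143029 → turn -1·90°
n=3: pose=(9,3,E); sL=9/50, sR=45/244; mL=45/488, mR=-3321/12200; mL+mR=-9/50 → advance -1; mR−mL=-2223/6100 → turn -1·90°
n=4: pose=(8,3,S); sL=18/89, sR=90/229; mL=45/229, mR=-8127/20381; mL+mR=-18/89 → advance -1; mR−mL=-12132/20381 → turn -1·90°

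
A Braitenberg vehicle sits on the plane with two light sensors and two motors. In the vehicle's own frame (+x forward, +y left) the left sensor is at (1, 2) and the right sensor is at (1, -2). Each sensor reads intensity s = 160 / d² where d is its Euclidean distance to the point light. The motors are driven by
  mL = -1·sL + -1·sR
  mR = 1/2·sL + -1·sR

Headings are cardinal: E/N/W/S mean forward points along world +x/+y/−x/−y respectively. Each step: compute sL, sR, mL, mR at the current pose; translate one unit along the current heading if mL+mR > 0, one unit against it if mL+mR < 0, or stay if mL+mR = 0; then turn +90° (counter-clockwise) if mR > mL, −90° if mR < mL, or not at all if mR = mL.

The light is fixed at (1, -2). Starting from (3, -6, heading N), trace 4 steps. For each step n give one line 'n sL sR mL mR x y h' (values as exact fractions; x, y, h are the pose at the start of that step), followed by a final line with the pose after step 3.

0 160/9 32/5 -1088/45 112/45 3 -6 N
1 16/5 16 -96/5 -72/5 3 -7 W
2 160/61 160/37 -15680/2257 -6800/2257 4 -7 S
3 8 40/13 -144/13 12/13 4 -6 E
final 3 -6 N

n=0: pose=(3,-6,N); sL=160/9, sR=32/5; mL=-1088/45, mR=112/45; mL+mR=-976/45 → advance -1; mR−mL=80/3 → turn +1·90°
n=1: pose=(3,-7,W); sL=16/5, sR=16; mL=-96/5, mR=-72/5; mL+mR=-168/5 → advance -1; mR−mL=24/5 → turn +1·90°
n=2: pose=(4,-7,S); sL=160/61, sR=160/37; mL=-15680/2257, mR=-6800/2257; mL+mR=-22480/2257 → advance -1; mR−mL=240/61 → turn +1·90°
n=3: pose=(4,-6,E); sL=8, sR=40/13; mL=-144/13, mR=12/13; mL+mR=-132/13 → advance -1; mR−mL=12 → turn +1·90°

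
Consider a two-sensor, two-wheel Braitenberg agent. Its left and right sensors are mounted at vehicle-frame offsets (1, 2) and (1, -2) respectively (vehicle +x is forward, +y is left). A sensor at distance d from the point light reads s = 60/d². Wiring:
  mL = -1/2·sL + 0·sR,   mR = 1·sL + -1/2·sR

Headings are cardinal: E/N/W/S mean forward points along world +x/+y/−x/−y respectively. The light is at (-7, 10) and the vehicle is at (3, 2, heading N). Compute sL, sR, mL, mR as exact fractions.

left sensor world pos  = (1, 3); dL² = 113
right sensor world pos = (5, 3); dR² = 193
sL = 60/113 = 60/113
sR = 60/193 = 60/193
mL = -1/2·sL + 0·sR = -30/113
mR = 1·sL + -1/2·sR = 8190/21809

60/113 60/193 -30/113 8190/21809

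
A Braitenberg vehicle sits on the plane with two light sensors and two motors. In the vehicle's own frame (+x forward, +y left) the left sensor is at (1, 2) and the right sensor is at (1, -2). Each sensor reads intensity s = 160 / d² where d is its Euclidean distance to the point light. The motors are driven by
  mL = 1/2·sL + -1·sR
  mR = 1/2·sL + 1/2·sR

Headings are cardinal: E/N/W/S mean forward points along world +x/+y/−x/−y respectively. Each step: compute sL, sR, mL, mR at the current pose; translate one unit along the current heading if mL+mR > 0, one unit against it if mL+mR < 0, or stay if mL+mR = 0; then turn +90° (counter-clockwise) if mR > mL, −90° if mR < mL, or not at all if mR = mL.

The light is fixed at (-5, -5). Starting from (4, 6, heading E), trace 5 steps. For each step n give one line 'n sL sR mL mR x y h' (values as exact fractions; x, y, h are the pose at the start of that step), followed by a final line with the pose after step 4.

n=0: pose=(4,6,E); sL=160/269, sR=160/181; mL=-28560/48689, mR=36000/48689; mL+mR=7440/48689 → advance +1; mR−mL=240/181 → turn +1·90°
n=1: pose=(5,6,N); sL=10/13, sR=5/9; mL=-20/117, mR=155/234; mL+mR=115/234 → advance +1; mR−mL=5/6 → turn +1·90°
n=2: pose=(5,7,W); sL=160/181, sR=160/277; mL=-6800/50137, mR=36640/50137; mL+mR=29840/50137 → advance +1; mR−mL=240/277 → turn +1·90°
n=3: pose=(4,7,S); sL=80/121, sR=16/17; mL=-1256/2057, mR=1648/2057; mL+mR=392/2057 → advance +1; mR−mL=24/17 → turn +1·90°
n=4: pose=(4,6,E); sL=160/269, sR=160/181; mL=-28560/48689, mR=36000/48689; mL+mR=7440/48689 → advance +1; mR−mL=240/181 → turn +1·90°

0 160/269 160/181 -28560/48689 36000/48689 4 6 E
1 10/13 5/9 -20/117 155/234 5 6 N
2 160/181 160/277 -6800/50137 36640/50137 5 7 W
3 80/121 16/17 -1256/2057 1648/2057 4 7 S
4 160/269 160/181 -28560/48689 36000/48689 4 6 E
final 5 6 N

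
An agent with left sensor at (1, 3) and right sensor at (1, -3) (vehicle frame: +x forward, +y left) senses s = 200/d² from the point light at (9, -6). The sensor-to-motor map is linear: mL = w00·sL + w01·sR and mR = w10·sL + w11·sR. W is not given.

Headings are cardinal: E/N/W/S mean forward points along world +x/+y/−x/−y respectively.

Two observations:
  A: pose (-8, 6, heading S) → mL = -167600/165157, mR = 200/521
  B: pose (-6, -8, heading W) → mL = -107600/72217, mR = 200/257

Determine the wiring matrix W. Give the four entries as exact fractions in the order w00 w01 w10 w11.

obs A: pose=(-8,6,S) → sL=200/317, sR=200/521, mL=-167600/165157, mR=200/521
obs B: pose=(-6,-8,W) → sL=200/281, sR=200/257, mL=-107600/72217, mR=200/257
sensor matrix S = [[200/317, 200/521], [200/281, 200/257]]; det S = 2597280000/11927143069
solve [mL_A; mL_B] = S·[w00; w01] and [mR_A; mR_B] = S·[w10; w11]:
  w00 = -1, w01 = -1, w10 = 0, w11 = 1

-1 -1 0 1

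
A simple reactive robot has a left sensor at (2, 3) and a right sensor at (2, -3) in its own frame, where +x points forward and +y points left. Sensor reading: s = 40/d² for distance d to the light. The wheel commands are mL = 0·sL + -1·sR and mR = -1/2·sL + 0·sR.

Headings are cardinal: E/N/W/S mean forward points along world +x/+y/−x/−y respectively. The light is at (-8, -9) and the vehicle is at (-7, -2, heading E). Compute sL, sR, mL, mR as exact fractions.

40/109 8/5 -8/5 -20/109

left sensor world pos  = (-5, 1); dL² = 109
right sensor world pos = (-5, -5); dR² = 25
sL = 40/109 = 40/109
sR = 40/25 = 8/5
mL = 0·sL + -1·sR = -8/5
mR = -1/2·sL + 0·sR = -20/109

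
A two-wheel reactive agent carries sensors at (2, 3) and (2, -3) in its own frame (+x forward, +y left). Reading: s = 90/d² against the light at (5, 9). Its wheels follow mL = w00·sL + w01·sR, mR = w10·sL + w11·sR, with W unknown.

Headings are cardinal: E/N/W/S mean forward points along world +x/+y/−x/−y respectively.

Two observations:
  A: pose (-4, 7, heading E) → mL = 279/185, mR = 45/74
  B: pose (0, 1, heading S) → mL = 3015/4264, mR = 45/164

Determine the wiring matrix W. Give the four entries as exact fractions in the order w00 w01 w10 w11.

1/2 1/2 0 1/2

obs A: pose=(-4,7,E) → sL=9/5, sR=45/37, mL=279/185, mR=45/74
obs B: pose=(0,1,S) → sL=45/52, sR=45/82, mL=3015/4264, mR=45/164
sensor matrix S = [[9/5, 45/37], [45/52, 45/82]]; det S = -5103/78884
solve [mL_A; mL_B] = S·[w00; w01] and [mR_A; mR_B] = S·[w10; w11]:
  w00 = 1/2, w01 = 1/2, w10 = 0, w11 = 1/2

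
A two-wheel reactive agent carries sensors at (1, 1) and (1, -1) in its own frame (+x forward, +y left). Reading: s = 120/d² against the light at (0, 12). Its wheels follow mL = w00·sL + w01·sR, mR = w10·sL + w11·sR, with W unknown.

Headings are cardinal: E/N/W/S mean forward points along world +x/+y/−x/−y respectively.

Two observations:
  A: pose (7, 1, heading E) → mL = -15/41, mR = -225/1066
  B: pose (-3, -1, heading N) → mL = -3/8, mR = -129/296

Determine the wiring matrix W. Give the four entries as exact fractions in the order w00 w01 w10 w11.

-1/2 0 1/2 -1

obs A: pose=(7,1,E) → sL=30/41, sR=15/26, mL=-15/41, mR=-225/1066
obs B: pose=(-3,-1,N) → sL=3/4, sR=30/37, mL=-3/8, mR=-129/296
sensor matrix S = [[30/41, 15/26], [3/4, 30/37]]; det S = 25335/157768
solve [mL_A; mL_B] = S·[w00; w01] and [mR_A; mR_B] = S·[w10; w11]:
  w00 = -1/2, w01 = 0, w10 = 1/2, w11 = -1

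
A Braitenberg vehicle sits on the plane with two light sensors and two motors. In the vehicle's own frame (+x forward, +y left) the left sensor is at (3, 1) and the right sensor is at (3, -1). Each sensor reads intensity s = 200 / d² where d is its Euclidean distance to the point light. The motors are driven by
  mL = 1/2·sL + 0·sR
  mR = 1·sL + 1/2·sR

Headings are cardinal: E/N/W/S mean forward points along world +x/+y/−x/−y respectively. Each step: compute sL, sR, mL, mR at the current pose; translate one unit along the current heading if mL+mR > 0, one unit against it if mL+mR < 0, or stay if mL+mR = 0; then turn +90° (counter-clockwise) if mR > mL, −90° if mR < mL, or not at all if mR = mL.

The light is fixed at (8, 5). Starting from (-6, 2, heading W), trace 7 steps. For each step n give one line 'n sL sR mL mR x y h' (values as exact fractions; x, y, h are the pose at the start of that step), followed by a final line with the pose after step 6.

0 40/61 200/293 20/61 17820/17873 -6 2 W
1 25/29 50/73 25/58 2550/2117 -7 2 S
2 200/153 200/169 100/153 49100/25857 -7 1 E
3 100/113 20/17 50/113 2830/1921 -6 1 N
4 40/61 200/293 20/61 17820/17873 -6 2 W
5 25/29 50/73 25/58 2550/2117 -7 2 S
6 200/153 200/169 100/153 49100/25857 -7 1 E
final -6 1 N

n=0: pose=(-6,2,W); sL=40/61, sR=200/293; mL=20/61, mR=17820/17873; mL+mR=23680/17873 → advance +1; mR−mL=11960/17873 → turn +1·90°
n=1: pose=(-7,2,S); sL=25/29, sR=50/73; mL=25/58, mR=2550/2117; mL+mR=6925/4234 → advance +1; mR−mL=3275/4234 → turn +1·90°
n=2: pose=(-7,1,E); sL=200/153, sR=200/169; mL=100/153, mR=49100/25857; mL+mR=22000/8619 → advance +1; mR−mL=32200/25857 → turn +1·90°
n=3: pose=(-6,1,N); sL=100/113, sR=20/17; mL=50/113, mR=2830/1921; mL+mR=3680/1921 → advance +1; mR−mL=1980/1921 → turn +1·90°
n=4: pose=(-6,2,W); sL=40/61, sR=200/293; mL=20/61, mR=17820/17873; mL+mR=23680/17873 → advance +1; mR−mL=11960/17873 → turn +1·90°
n=5: pose=(-7,2,S); sL=25/29, sR=50/73; mL=25/58, mR=2550/2117; mL+mR=6925/4234 → advance +1; mR−mL=3275/4234 → turn +1·90°
n=6: pose=(-7,1,E); sL=200/153, sR=200/169; mL=100/153, mR=49100/25857; mL+mR=22000/8619 → advance +1; mR−mL=32200/25857 → turn +1·90°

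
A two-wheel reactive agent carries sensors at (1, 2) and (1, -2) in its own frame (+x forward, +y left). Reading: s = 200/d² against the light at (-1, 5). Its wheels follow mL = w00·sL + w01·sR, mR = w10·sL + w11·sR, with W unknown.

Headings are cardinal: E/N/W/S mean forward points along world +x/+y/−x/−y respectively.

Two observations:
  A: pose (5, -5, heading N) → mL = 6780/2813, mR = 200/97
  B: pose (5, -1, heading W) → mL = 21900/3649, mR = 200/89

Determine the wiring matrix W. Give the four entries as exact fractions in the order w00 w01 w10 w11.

1/2 1 1 0

obs A: pose=(5,-5,N) → sL=200/97, sR=40/29, mL=6780/2813, mR=200/97
obs B: pose=(5,-1,W) → sL=200/89, sR=200/41, mL=21900/3649, mR=200/89
sensor matrix S = [[200/97, 40/29], [200/89, 200/41]]; det S = 71424000/10264637
solve [mL_A; mL_B] = S·[w00; w01] and [mR_A; mR_B] = S·[w10; w11]:
  w00 = 1/2, w01 = 1, w10 = 1, w11 = 0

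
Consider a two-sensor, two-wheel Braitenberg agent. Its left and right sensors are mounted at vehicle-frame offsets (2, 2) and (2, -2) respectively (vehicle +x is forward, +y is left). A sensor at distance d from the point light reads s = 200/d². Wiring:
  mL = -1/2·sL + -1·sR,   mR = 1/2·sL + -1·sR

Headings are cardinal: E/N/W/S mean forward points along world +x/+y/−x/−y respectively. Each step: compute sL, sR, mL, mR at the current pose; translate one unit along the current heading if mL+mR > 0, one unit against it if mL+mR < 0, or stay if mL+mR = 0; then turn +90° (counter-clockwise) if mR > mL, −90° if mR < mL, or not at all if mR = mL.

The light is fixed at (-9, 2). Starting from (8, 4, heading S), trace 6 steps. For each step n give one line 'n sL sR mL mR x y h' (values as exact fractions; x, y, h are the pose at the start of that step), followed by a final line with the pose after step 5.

n=0: pose=(8,4,S); sL=200/361, sR=8/9; mL=-3788/3249, mR=-1988/3249; mL+mR=-16/9 → advance -1; mR−mL=200/361 → turn +1·90°
n=1: pose=(8,5,E); sL=100/193, sR=100/181; mL=-28350/34933, mR=-10250/34933; mL+mR=-200/181 → advance -1; mR−mL=100/193 → turn +1·90°
n=2: pose=(7,5,N); sL=200/221, sR=200/349; mL=-79100/77129, mR=-9300/77129; mL+mR=-400/349 → advance -1; mR−mL=200/221 → turn +1·90°
n=3: pose=(7,4,W); sL=50/49, sR=50/53; mL=-3775/2597, mR=-1125/2597; mL+mR=-100/53 → advance -1; mR−mL=50/49 → turn +1·90°
n=4: pose=(8,4,S); sL=200/361, sR=8/9; mL=-3788/3249, mR=-1988/3249; mL+mR=-16/9 → advance -1; mR−mL=200/361 → turn +1·90°
n=5: pose=(8,5,E); sL=100/193, sR=100/181; mL=-28350/34933, mR=-10250/34933; mL+mR=-200/181 → advance -1; mR−mL=100/193 → turn +1·90°

0 200/361 8/9 -3788/3249 -1988/3249 8 4 S
1 100/193 100/181 -28350/34933 -10250/34933 8 5 E
2 200/221 200/349 -79100/77129 -9300/77129 7 5 N
3 50/49 50/53 -3775/2597 -1125/2597 7 4 W
4 200/361 8/9 -3788/3249 -1988/3249 8 4 S
5 100/193 100/181 -28350/34933 -10250/34933 8 5 E
final 7 5 N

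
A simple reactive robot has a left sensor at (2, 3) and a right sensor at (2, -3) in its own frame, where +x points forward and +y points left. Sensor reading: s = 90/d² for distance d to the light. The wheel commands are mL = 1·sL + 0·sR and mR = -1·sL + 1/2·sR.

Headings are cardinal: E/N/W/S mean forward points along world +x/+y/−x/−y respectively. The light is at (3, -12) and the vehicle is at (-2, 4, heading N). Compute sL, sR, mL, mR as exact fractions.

left sensor world pos  = (-5, 6); dL² = 388
right sensor world pos = (1, 6); dR² = 328
sL = 90/388 = 45/194
sR = 90/328 = 45/164
mL = 1·sL + 0·sR = 45/194
mR = -1·sL + 1/2·sR = -3015/31816

45/194 45/164 45/194 -3015/31816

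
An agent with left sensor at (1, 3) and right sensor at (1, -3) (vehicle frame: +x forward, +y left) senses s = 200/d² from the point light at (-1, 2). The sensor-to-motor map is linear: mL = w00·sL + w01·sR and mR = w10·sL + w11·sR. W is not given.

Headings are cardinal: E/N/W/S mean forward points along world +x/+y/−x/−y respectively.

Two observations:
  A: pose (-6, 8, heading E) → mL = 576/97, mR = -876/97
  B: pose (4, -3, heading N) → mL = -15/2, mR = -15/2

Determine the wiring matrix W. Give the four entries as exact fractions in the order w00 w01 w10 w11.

-1 1 -1/2 -1

obs A: pose=(-6,8,E) → sL=200/97, sR=8, mL=576/97, mR=-876/97
obs B: pose=(4,-3,N) → sL=10, sR=5/2, mL=-15/2, mR=-15/2
sensor matrix S = [[200/97, 8], [10, 5/2]]; det S = -7260/97
solve [mL_A; mL_B] = S·[w00; w01] and [mR_A; mR_B] = S·[w10; w11]:
  w00 = -1, w01 = 1, w10 = -1/2, w11 = -1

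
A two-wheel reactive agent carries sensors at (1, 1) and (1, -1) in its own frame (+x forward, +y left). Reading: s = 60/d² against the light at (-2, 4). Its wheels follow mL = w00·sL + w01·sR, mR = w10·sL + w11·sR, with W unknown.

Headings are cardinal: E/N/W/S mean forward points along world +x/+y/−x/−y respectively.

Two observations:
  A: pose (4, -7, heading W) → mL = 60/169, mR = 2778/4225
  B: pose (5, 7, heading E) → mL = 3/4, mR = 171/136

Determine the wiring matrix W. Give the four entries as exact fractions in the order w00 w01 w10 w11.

obs A: pose=(4,-7,W) → sL=60/169, sR=12/25, mL=60/169, mR=2778/4225
obs B: pose=(5,7,E) → sL=3/4, sR=15/17, mL=3/4, mR=171/136
sensor matrix S = [[60/169, 12/25], [3/4, 15/17]]; det S = -3357/71825
solve [mL_A; mL_B] = S·[w00; w01] and [mR_A; mR_B] = S·[w10; w11]:
  w00 = 1, w01 = 0, w10 = 1/2, w11 = 1

1 0 1/2 1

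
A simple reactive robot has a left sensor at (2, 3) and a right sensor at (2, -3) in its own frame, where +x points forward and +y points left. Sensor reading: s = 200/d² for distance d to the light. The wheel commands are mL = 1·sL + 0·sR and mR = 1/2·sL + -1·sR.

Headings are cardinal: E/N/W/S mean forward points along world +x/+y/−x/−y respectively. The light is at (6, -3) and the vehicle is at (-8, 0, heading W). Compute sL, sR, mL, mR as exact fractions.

25/32 50/73 25/32 -1375/4672

left sensor world pos  = (-10, -3); dL² = 256
right sensor world pos = (-10, 3); dR² = 292
sL = 200/256 = 25/32
sR = 200/292 = 50/73
mL = 1·sL + 0·sR = 25/32
mR = 1/2·sL + -1·sR = -1375/4672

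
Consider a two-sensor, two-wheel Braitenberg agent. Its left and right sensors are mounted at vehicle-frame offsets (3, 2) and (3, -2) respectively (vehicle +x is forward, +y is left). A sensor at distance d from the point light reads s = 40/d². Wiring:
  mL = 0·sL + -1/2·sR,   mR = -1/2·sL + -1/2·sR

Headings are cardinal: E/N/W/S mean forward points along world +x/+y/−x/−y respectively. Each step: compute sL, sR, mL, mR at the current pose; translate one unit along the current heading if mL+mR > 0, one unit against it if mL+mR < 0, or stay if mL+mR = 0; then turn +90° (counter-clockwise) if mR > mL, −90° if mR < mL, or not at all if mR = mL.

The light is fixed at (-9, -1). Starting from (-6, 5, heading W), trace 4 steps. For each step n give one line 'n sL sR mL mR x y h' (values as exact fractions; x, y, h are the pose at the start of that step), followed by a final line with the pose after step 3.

n=0: pose=(-6,5,W); sL=5/2, sR=5/8; mL=-5/16, mR=-25/16; mL+mR=-15/8 → advance -1; mR−mL=-5/4 → turn -1·90°
n=1: pose=(-5,5,N); sL=8/17, sR=40/117; mL=-20/117, mR=-808/1989; mL+mR=-1148/1989 → advance -1; mR−mL=-4/17 → turn -1·90°
n=2: pose=(-5,4,E); sL=20/49, sR=20/29; mL=-10/29, mR=-780/1421; mL+mR=-1270/1421 → advance -1; mR−mL=-10/49 → turn -1·90°
n=3: pose=(-6,4,S); sL=40/29, sR=8; mL=-4, mR=-136/29; mL+mR=-252/29 → advance -1; mR−mL=-20/29 → turn -1·90°

0 5/2 5/8 -5/16 -25/16 -6 5 W
1 8/17 40/117 -20/117 -808/1989 -5 5 N
2 20/49 20/29 -10/29 -780/1421 -5 4 E
3 40/29 8 -4 -136/29 -6 4 S
final -6 5 W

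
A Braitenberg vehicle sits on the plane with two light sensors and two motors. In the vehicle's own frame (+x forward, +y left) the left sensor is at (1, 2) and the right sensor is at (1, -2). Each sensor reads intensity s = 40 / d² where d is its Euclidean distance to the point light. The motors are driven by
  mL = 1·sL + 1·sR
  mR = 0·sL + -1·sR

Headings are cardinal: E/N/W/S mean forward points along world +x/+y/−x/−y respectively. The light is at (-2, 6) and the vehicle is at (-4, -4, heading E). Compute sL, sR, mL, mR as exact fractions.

8/13 8/29 336/377 -8/29

left sensor world pos  = (-3, -2); dL² = 65
right sensor world pos = (-3, -6); dR² = 145
sL = 40/65 = 8/13
sR = 40/145 = 8/29
mL = 1·sL + 1·sR = 336/377
mR = 0·sL + -1·sR = -8/29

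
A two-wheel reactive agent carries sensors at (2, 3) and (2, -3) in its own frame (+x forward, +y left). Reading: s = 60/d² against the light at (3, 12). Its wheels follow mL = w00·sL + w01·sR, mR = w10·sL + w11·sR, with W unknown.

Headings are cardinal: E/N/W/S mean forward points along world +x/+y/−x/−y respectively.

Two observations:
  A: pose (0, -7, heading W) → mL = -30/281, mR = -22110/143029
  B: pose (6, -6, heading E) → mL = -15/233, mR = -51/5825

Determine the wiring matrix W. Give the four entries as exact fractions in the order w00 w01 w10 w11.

obs A: pose=(0,-7,W) → sL=60/509, sR=60/281, mL=-30/281, mR=-22110/143029
obs B: pose=(6,-6,E) → sL=6/25, sR=30/233, mL=-15/233, mR=-51/5825
sensor matrix S = [[60/509, 60/281], [6/25, 30/233]]; det S = -6009984/166628785
solve [mL_A; mL_B] = S·[w00; w01] and [mR_A; mR_B] = S·[w10; w11]:
  w00 = 0, w01 = -1/2, w10 = 1/2, w11 = -1

0 -1/2 1/2 -1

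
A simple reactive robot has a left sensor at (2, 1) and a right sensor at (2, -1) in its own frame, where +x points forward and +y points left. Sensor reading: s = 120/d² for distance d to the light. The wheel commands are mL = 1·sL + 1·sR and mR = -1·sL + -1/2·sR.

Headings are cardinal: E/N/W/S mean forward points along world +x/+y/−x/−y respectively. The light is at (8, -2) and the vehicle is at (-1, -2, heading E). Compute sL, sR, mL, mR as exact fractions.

12/5 12/5 24/5 -18/5

left sensor world pos  = (1, -1); dL² = 50
right sensor world pos = (1, -3); dR² = 50
sL = 120/50 = 12/5
sR = 120/50 = 12/5
mL = 1·sL + 1·sR = 24/5
mR = -1·sL + -1/2·sR = -18/5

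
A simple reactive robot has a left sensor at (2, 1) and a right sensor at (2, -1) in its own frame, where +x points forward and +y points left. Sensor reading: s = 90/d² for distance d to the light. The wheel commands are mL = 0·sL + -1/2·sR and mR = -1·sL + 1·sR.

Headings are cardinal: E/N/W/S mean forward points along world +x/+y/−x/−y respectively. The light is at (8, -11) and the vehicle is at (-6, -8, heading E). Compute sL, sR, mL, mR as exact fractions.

left sensor world pos  = (-4, -7); dL² = 160
right sensor world pos = (-4, -9); dR² = 148
sL = 90/160 = 9/16
sR = 90/148 = 45/74
mL = 0·sL + -1/2·sR = -45/148
mR = -1·sL + 1·sR = 27/592

9/16 45/74 -45/148 27/592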